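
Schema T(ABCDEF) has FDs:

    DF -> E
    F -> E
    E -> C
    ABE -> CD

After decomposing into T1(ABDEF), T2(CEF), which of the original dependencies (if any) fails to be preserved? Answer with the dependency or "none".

DF → E lies within T1.
F → E lies within T1.
E → C lies within T2.
ABE → CD: restricted closure across fragments reaches CD.
Every dependency is enforceable on the fragments, so the decomposition is dependency-preserving.

none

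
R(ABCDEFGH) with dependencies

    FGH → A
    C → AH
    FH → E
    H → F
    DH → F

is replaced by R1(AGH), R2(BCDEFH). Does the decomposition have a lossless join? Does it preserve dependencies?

Lossless test: (H)⁺ = {EFH}, which is a superkey of neither fragment — lossy.
Dependency preservation: the restricted closure of {C} across the fragments never reaches {AH}, so C → AH cannot be enforced without a join — not preserved.

lossy and not dependency-preserving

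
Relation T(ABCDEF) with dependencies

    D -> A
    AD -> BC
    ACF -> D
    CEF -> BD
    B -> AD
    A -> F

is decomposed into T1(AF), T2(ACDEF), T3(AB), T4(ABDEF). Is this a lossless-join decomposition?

Yes

Chase test. Columns are ABCDEF; row i has aⱼ where attribute j ∈ Ti, else bᵢⱼ.
Initial tableau (one row per fragment):
  row 1: a1 b12 b13 b14 b15 a6
  row 2: a1 b22 a3 a4 a5 a6
  row 3: a1 a2 b33 b34 b35 b36
  row 4: a1 a2 b43 a4 a5 a6
Rows 2 and 4 agree on AD; apply AD→BC and equate their BC entries.
Rows 2 and 3 agree on B; apply B→AD and equate their AD entries.
Rows 1 and 3 agree on A; apply A→F and equate their F entries.
Rows 2 and 3 agree on AD; apply AD→BC and equate their BC entries.
Row 2 is now all distinguished symbols — the join is lossless.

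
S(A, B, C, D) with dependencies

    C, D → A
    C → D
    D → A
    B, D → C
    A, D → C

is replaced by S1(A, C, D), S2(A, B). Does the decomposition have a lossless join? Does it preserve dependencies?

Lossless test: (A)⁺ = {A}, which is a superkey of neither fragment — lossy.
Dependency preservation: B, D → C is not contained in any single fragment, but the restricted closure of its left-hand side across the fragments still reaches the right-hand side; the remaining FDs each lie inside some fragment. All dependencies are preserved.

lossy but dependency-preserving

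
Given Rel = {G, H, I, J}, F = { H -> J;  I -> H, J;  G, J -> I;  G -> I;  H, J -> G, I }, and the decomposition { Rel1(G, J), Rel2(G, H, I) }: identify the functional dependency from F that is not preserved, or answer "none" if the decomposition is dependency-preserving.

none

H → J: restricted closure across fragments reaches J.
I → H, J: restricted closure across fragments reaches H, J.
G, J → I: restricted closure across fragments reaches I.
G → I lies within Rel2.
H, J → G, I: restricted closure across fragments reaches G, I.
Every dependency is enforceable on the fragments, so the decomposition is dependency-preserving.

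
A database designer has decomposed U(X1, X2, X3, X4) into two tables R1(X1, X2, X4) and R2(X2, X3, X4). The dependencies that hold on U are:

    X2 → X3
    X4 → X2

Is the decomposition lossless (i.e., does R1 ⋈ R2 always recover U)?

Yes

Common attributes: R1 ∩ R2 = {X2, X4}.
Closure of {X2, X4}: X2 → X3 applies, adding X3. So (X2, X4)⁺ = {X2, X3, X4}.
This closure contains every attribute of R2, so R1 ∩ R2 → R2. The join is lossless.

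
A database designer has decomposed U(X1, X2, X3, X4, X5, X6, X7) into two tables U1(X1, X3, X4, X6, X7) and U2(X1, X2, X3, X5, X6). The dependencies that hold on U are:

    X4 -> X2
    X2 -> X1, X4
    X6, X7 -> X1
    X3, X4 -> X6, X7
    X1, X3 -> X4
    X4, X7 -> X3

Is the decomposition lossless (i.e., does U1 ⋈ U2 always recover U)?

Common attributes: U1 ∩ U2 = {X1, X3, X6}.
Closure of {X1, X3, X6}: X1, X3 → X4 applies, adding X4; X4 → X2 applies, adding X2; X3, X4 → X6, X7 applies, adding X7. So (X1, X3, X6)⁺ = {X1, X2, X3, X4, X6, X7}.
This closure contains every attribute of U1, so U1 ∩ U2 → U1. The join is lossless.

Yes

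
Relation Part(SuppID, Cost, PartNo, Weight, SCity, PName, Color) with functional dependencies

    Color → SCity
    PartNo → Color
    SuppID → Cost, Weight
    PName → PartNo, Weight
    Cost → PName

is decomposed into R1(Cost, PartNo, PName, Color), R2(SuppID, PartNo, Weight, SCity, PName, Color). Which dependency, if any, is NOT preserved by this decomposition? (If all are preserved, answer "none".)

Check SuppID → Cost, Weight: no single fragment contains all of {SuppID, Cost, Weight}, and the restricted closure of {SuppID} across the fragments never reaches {Cost, Weight}.
Color → SCity is preserved.
PartNo → Color is preserved.
PName → PartNo, Weight is preserved.
Cost → PName is preserved.

SuppID → Cost, Weight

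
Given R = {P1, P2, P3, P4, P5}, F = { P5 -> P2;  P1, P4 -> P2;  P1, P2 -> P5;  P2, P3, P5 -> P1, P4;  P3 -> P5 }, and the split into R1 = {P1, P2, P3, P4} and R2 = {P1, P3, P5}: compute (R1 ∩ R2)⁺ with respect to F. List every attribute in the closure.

P1, P2, P3, P4, P5

R1 ∩ R2 = {P1, P3}.
P3 → P5 applies, adding P5
P5 → P2 applies, adding P2
P2, P3, P5 → P1, P4 applies, adding P4
Closure: {P1, P2, P3, P4, P5}.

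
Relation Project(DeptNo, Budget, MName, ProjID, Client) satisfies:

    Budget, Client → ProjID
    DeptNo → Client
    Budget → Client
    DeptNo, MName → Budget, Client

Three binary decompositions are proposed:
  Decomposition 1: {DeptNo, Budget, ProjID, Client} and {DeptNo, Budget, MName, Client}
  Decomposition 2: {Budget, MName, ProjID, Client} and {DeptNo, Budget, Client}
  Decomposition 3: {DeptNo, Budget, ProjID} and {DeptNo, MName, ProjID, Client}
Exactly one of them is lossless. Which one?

Decomposition 1: common = {DeptNo, Budget, Client}, closure = {DeptNo, Budget, ProjID, Client} → lossless.
Decomposition 2: common = {Budget, Client}, closure = {Budget, ProjID, Client} → lossy.
Decomposition 3: common = {DeptNo, ProjID}, closure = {DeptNo, ProjID, Client} → lossy.

Decomposition 1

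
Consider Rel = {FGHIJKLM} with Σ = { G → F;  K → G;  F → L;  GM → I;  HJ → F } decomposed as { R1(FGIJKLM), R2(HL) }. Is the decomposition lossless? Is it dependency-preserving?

lossy and not dependency-preserving

Lossless test: (L)⁺ = {L}, which is a superkey of neither fragment — lossy.
Dependency preservation: the restricted closure of {HJ} across the fragments never reaches {F}, so HJ → F cannot be enforced without a join — not preserved.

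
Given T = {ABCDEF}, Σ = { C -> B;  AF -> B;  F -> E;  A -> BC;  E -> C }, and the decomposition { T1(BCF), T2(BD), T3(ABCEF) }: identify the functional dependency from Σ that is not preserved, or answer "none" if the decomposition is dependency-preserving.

C → B lies within T1.
AF → B lies within T3.
F → E lies within T3.
A → BC lies within T3.
E → C lies within T3.
Every dependency is enforceable on the fragments, so the decomposition is dependency-preserving.

none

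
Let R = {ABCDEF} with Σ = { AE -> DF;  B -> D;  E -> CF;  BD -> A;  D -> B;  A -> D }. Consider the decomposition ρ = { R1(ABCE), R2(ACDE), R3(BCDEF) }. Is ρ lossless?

Yes

Chase test. Columns are ABCDEF; row i has aⱼ where attribute j ∈ Ri, else bᵢⱼ.
Initial tableau (one row per fragment):
  row 1: a1 a2 a3 b14 a5 b16
  row 2: a1 b22 a3 a4 a5 b26
  row 3: b31 a2 a3 a4 a5 a6
Rows 1 and 2 agree on AE; apply AE→DF and equate their DF entries.
Rows 1 and 3 agree on E; apply E→CF and equate their CF entries.
Rows 1 and 3 agree on BD; apply BD→A and equate their A entries.
Rows 1 and 2 agree on D; apply D→B and equate their B entries.
Row 1 is now all distinguished symbols — the join is lossless.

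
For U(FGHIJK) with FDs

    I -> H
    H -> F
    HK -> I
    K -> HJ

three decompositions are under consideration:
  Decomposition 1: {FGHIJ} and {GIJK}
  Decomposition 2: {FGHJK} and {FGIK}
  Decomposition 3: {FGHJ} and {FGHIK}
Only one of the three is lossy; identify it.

Decomposition 1: common = {GIJ}, closure = {FGHIJ} → lossless.
Decomposition 2: common = {FGK}, closure = {FGHIJK} → lossless.
Decomposition 3: common = {FGH}, closure = {FGH} → lossy.

Decomposition 3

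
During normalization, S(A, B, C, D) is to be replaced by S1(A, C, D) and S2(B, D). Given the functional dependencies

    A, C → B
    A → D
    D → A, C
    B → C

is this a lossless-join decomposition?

Yes

Common attributes: S1 ∩ S2 = {D}.
Closure of {D}: D → A, C applies, adding A, C; A, C → B applies, adding B. So (D)⁺ = {A, B, C, D}.
This closure contains every attribute of S1, so S1 ∩ S2 → S1. The join is lossless.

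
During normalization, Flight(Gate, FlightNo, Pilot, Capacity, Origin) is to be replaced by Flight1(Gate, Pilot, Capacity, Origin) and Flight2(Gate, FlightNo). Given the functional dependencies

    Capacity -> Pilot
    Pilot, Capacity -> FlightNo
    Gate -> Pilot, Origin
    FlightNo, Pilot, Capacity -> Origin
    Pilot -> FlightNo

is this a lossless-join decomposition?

Common attributes: Flight1 ∩ Flight2 = {Gate}.
Closure of {Gate}: Gate → Pilot, Origin applies, adding Pilot, Origin; Pilot → FlightNo applies, adding FlightNo. So (Gate)⁺ = {Gate, FlightNo, Pilot, Origin}.
This closure contains every attribute of Flight2, so Flight1 ∩ Flight2 → Flight2. The join is lossless.

Yes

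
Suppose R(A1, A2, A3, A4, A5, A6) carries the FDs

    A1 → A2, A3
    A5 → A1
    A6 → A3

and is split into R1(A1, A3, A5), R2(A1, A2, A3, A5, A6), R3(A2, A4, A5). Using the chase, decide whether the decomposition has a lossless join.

No

Chase test. Columns are A1, A2, A3, A4, A5, A6; row i has aⱼ where attribute j ∈ Ri, else bᵢⱼ.
Initial tableau (one row per fragment):
  row 1: a1 b12 a3 b14 a5 b16
  row 2: a1 a2 a3 b24 a5 a6
  row 3: b31 a2 b33 a4 a5 b36
Rows 1 and 2 agree on A1; apply A1→A2, A3 and equate their A2, A3 entries.
Rows 1 and 3 agree on A5; apply A5→A1 and equate their A1 entries.
Rows 1 and 3 agree on A1; apply A1→A2, A3 and equate their A2, A3 entries.
No row becomes fully distinguished — the join is lossy.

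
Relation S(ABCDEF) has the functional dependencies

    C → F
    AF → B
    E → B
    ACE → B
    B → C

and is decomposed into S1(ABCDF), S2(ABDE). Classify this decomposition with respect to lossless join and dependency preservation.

Lossless test: (ABD)⁺ = {ABCDF}, which contains all of one fragment — lossless.
Dependency preservation: ACE → B is not contained in any single fragment, but the restricted closure of its left-hand side across the fragments still reaches the right-hand side; the remaining FDs each lie inside some fragment. All dependencies are preserved.

lossless and dependency-preserving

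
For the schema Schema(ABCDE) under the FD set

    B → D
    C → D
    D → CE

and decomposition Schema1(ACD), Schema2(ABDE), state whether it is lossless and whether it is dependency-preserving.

Lossless test: (AD)⁺ = {ACDE}, which contains all of one fragment — lossless.
Dependency preservation: D → CE is not contained in any single fragment, but the restricted closure of its left-hand side across the fragments still reaches the right-hand side; the remaining FDs each lie inside some fragment. All dependencies are preserved.

lossless and dependency-preserving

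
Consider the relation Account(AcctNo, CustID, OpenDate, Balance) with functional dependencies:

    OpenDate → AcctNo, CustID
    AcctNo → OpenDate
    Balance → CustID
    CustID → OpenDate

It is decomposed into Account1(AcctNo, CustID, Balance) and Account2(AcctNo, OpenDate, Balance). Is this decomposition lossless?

Common attributes: Account1 ∩ Account2 = {AcctNo, Balance}.
Closure of {AcctNo, Balance}: AcctNo → OpenDate applies, adding OpenDate; Balance → CustID applies, adding CustID. So (AcctNo, Balance)⁺ = {AcctNo, CustID, OpenDate, Balance}.
This closure contains every attribute of Account1, so Account1 ∩ Account2 → Account1. The join is lossless.

Yes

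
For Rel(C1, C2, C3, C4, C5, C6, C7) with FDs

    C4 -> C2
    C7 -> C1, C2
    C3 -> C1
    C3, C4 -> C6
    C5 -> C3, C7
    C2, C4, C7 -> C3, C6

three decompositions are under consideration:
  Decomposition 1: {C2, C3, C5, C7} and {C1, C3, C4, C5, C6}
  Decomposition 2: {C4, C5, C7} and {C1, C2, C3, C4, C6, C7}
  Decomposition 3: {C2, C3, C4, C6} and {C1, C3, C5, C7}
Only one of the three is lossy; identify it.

Decomposition 3

Decomposition 1: common = {C3, C5}, closure = {C1, C2, C3, C5, C7} → lossless.
Decomposition 2: common = {C4, C7}, closure = {C1, C2, C3, C4, C6, C7} → lossless.
Decomposition 3: common = {C3}, closure = {C1, C3} → lossy.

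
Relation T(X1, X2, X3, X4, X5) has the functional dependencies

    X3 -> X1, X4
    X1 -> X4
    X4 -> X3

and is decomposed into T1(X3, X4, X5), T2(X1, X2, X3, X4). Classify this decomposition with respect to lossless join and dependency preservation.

Lossless test: (X3, X4)⁺ = {X1, X3, X4}, which is a superkey of neither fragment — lossy.
Dependency preservation: every FD's attributes lie within a single fragment, so each can be enforced locally — preserved.

lossy but dependency-preserving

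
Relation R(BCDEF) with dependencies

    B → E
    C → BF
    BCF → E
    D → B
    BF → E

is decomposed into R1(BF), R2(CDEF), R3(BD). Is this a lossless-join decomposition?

Yes

Chase test. Columns are BCDEF; row i has aⱼ where attribute j ∈ Ri, else bᵢⱼ.
Initial tableau (one row per fragment):
  row 1: a1 b12 b13 b14 a5
  row 2: b21 a2 a3 a4 a5
  row 3: a1 b32 a3 b34 b35
Rows 1 and 3 agree on B; apply B→E and equate their E entries.
Rows 2 and 3 agree on D; apply D→B and equate their B entries.
Rows 1 and 2 agree on BF; apply BF→E and equate their E entries.
Row 2 is now all distinguished symbols — the join is lossless.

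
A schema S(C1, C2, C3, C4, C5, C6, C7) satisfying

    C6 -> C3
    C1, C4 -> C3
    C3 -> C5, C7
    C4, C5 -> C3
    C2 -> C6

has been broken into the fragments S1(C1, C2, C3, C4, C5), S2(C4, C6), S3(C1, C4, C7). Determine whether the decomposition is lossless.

Chase test. Columns are C1, C2, C3, C4, C5, C6, C7; row i has aⱼ where attribute j ∈ Si, else bᵢⱼ.
Initial tableau (one row per fragment):
  row 1: a1 a2 a3 a4 a5 b16 b17
  row 2: b21 b22 b23 a4 b25 a6 b27
  row 3: a1 b32 b33 a4 b35 b36 a7
Rows 1 and 3 agree on C1, C4; apply C1, C4→C3 and equate their C3 entries.
Rows 1 and 3 agree on C3; apply C3→C5, C7 and equate their C5, C7 entries.
No row becomes fully distinguished — the join is lossy.

No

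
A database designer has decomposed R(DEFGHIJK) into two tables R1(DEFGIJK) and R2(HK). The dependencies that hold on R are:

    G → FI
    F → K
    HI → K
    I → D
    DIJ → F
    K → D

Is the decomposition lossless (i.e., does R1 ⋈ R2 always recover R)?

Common attributes: R1 ∩ R2 = {K}.
Closure of {K}: K → D applies, adding D. So (K)⁺ = {DK}.
The closure contains neither all of R1 = {DEFGIJK} nor all of R2 = {HK}, so the common attributes are not a superkey of either fragment. The join is lossy.

No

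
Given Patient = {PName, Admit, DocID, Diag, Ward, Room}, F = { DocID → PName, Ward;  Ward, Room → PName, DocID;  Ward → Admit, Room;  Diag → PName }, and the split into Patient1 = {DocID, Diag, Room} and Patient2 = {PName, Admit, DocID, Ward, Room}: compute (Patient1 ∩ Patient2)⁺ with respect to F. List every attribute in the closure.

PName, Admit, DocID, Ward, Room

Patient1 ∩ Patient2 = {DocID, Room}.
DocID → PName, Ward applies, adding PName, Ward
Ward → Admit, Room applies, adding Admit
Closure: {PName, Admit, DocID, Ward, Room}.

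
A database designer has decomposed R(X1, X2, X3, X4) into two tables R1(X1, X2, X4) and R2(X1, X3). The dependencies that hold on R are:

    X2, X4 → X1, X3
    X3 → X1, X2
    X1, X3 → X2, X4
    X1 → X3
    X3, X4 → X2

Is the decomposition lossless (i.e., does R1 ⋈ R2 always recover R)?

Yes

Common attributes: R1 ∩ R2 = {X1}.
Closure of {X1}: X1 → X3 applies, adding X3; X3 → X1, X2 applies, adding X2; X1, X3 → X2, X4 applies, adding X4. So (X1)⁺ = {X1, X2, X3, X4}.
This closure contains every attribute of R1, so R1 ∩ R2 → R1. The join is lossless.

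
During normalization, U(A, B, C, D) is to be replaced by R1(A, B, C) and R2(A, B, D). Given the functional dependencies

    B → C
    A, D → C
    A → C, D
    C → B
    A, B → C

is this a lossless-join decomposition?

Yes

Common attributes: R1 ∩ R2 = {A, B}.
Closure of {A, B}: B → C applies, adding C; A → C, D applies, adding D. So (A, B)⁺ = {A, B, C, D}.
This closure contains every attribute of R1, so R1 ∩ R2 → R1. The join is lossless.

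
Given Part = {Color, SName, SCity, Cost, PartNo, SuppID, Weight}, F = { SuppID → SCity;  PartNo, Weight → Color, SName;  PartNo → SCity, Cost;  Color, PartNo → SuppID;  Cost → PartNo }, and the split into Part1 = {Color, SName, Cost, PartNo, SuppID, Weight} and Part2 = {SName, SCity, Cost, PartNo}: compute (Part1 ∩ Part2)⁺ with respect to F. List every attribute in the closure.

Part1 ∩ Part2 = {SName, Cost, PartNo}.
PartNo → SCity, Cost applies, adding SCity
Closure: {SName, SCity, Cost, PartNo}.

SName, SCity, Cost, PartNo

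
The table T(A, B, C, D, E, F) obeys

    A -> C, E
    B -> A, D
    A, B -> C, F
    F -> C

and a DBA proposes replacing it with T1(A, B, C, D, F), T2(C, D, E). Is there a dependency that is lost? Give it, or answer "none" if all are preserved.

A -> C, E

Check A → C, E: no single fragment contains all of {A, C, E}, and the restricted closure of {A} across the fragments never reaches {C, E}.
B → A, D is preserved.
A, B → C, F is preserved.
F → C is preserved.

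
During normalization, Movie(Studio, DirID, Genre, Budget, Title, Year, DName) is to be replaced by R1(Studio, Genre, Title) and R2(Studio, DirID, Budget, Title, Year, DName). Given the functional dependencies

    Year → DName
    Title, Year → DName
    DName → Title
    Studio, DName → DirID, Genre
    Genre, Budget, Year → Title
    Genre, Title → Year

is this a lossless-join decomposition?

Common attributes: R1 ∩ R2 = {Studio, Title}.
No dependency enlarges {Studio, Title}, so (Studio, Title)⁺ = {Studio, Title}.
The closure contains neither all of R1 = {Studio, Genre, Title} nor all of R2 = {Studio, DirID, Budget, Title, Year, DName}, so the common attributes are not a superkey of either fragment. The join is lossy.

No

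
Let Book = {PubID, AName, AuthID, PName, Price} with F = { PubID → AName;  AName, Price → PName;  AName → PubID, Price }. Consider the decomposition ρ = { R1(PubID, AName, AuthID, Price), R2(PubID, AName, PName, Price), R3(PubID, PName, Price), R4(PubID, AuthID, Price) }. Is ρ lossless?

Yes

Chase test. Columns are PubID, AName, AuthID, PName, Price; row i has aⱼ where attribute j ∈ Ri, else bᵢⱼ.
Initial tableau (one row per fragment):
  row 1: a1 a2 a3 b14 a5
  row 2: a1 a2 b23 a4 a5
  row 3: a1 b32 b33 a4 a5
  row 4: a1 b42 a3 b44 a5
Rows 1 and 3 agree on PubID; apply PubID→AName and equate their AName entries.
Rows 1 and 4 agree on PubID; apply PubID→AName and equate their AName entries.
Rows 1 and 2 agree on AName, Price; apply AName, Price→PName and equate their PName entries.
Rows 1 and 4 agree on AName, Price; apply AName, Price→PName and equate their PName entries.
Row 1 is now all distinguished symbols — the join is lossless.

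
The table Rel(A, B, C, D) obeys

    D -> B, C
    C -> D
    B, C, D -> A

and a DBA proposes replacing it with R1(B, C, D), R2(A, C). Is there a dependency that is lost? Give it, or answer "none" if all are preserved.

D → B, C lies within R1.
C → D lies within R1.
B, C, D → A: restricted closure across fragments reaches A.
Every dependency is enforceable on the fragments, so the decomposition is dependency-preserving.

none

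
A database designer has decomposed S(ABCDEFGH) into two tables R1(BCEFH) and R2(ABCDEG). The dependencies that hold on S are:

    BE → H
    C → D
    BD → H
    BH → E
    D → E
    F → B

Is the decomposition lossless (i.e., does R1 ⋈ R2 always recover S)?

Common attributes: R1 ∩ R2 = {BCE}.
Closure of {BCE}: BE → H applies, adding H; C → D applies, adding D. So (BCE)⁺ = {BCDEH}.
The closure contains neither all of R1 = {BCEFH} nor all of R2 = {ABCDEG}, so the common attributes are not a superkey of either fragment. The join is lossy.

No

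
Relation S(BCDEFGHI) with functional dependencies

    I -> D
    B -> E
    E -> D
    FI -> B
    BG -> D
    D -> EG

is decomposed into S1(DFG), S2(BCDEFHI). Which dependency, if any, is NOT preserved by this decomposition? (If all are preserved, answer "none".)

I → D lies within S2.
B → E lies within S2.
E → D lies within S2.
FI → B lies within S2.
BG → D: restricted closure across fragments reaches D.
D → EG: restricted closure across fragments reaches EG.
Every dependency is enforceable on the fragments, so the decomposition is dependency-preserving.

none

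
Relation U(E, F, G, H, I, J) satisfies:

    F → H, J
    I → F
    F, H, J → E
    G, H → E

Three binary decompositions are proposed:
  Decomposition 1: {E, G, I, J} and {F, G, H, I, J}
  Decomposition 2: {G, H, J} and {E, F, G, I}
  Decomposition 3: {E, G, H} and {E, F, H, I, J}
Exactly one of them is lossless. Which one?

Decomposition 1

Decomposition 1: common = {G, I, J}, closure = {E, F, G, H, I, J} → lossless.
Decomposition 2: common = {G}, closure = {G} → lossy.
Decomposition 3: common = {E, H}, closure = {E, H} → lossy.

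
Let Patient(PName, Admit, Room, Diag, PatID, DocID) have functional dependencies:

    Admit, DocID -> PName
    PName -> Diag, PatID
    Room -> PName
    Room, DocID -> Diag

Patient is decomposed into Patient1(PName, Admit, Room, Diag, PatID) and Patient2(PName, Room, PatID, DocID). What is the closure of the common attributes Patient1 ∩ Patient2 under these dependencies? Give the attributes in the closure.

Patient1 ∩ Patient2 = {PName, Room, PatID}.
PName → Diag, PatID applies, adding Diag
Closure: {PName, Room, Diag, PatID}.

PName, Room, Diag, PatID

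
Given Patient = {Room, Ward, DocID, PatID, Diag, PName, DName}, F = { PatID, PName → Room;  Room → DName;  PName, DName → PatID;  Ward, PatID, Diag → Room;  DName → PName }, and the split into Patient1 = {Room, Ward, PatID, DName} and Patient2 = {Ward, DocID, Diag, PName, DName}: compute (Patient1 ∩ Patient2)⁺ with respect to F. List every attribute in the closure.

Room, Ward, PatID, PName, DName

Patient1 ∩ Patient2 = {Ward, DName}.
DName → PName applies, adding PName
PName, DName → PatID applies, adding PatID
PatID, PName → Room applies, adding Room
Closure: {Room, Ward, PatID, PName, DName}.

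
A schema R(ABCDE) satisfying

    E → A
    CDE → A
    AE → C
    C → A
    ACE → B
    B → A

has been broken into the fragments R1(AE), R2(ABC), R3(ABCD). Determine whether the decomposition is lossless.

Chase test. Columns are ABCDE; row i has aⱼ where attribute j ∈ Ri, else bᵢⱼ.
Initial tableau (one row per fragment):
  row 1: a1 b12 b13 b14 a5
  row 2: a1 a2 a3 b24 b25
  row 3: a1 a2 a3 a4 b35
No row becomes fully distinguished — the join is lossy.

No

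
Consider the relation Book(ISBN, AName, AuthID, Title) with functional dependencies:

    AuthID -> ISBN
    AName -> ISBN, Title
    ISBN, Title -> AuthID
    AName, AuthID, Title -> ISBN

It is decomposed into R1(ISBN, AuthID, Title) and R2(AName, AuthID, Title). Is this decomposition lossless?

Common attributes: R1 ∩ R2 = {AuthID, Title}.
Closure of {AuthID, Title}: AuthID → ISBN applies, adding ISBN. So (AuthID, Title)⁺ = {ISBN, AuthID, Title}.
This closure contains every attribute of R1, so R1 ∩ R2 → R1. The join is lossless.

Yes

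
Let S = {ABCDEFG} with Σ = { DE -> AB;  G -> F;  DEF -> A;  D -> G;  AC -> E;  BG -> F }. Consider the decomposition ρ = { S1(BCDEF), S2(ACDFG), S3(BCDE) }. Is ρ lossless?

No

Chase test. Columns are ABCDEFG; row i has aⱼ where attribute j ∈ Si, else bᵢⱼ.
Initial tableau (one row per fragment):
  row 1: b11 a2 a3 a4 a5 a6 b17
  row 2: a1 b22 a3 a4 b25 a6 a7
  row 3: b31 a2 a3 a4 a5 b36 b37
Rows 1 and 3 agree on DE; apply DE→AB and equate their AB entries.
Rows 1 and 2 agree on D; apply D→G and equate their G entries.
Rows 1 and 3 agree on D; apply D→G and equate their G entries.
Rows 1 and 3 agree on BG; apply BG→F and equate their F entries.
No row becomes fully distinguished — the join is lossy.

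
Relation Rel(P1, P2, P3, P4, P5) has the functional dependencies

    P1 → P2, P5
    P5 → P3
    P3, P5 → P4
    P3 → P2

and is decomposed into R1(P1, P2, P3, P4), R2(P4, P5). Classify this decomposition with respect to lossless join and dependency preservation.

lossy and not dependency-preserving

Lossless test: (P4)⁺ = {P4}, which is a superkey of neither fragment — lossy.
Dependency preservation: the restricted closure of {P1} across the fragments never reaches {P2, P5}, so P1 → P2, P5 cannot be enforced without a join — not preserved.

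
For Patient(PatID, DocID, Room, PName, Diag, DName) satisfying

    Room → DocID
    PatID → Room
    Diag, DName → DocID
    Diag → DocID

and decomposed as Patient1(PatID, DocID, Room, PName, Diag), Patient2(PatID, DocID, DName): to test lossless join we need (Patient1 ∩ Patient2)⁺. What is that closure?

Patient1 ∩ Patient2 = {PatID, DocID}.
PatID → Room applies, adding Room
Closure: {PatID, DocID, Room}.

PatID, DocID, Room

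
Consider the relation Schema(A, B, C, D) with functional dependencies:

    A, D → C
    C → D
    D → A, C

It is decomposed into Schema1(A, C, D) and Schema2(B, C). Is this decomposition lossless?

Common attributes: Schema1 ∩ Schema2 = {C}.
Closure of {C}: C → D applies, adding D; D → A, C applies, adding A. So (C)⁺ = {A, C, D}.
This closure contains every attribute of Schema1, so Schema1 ∩ Schema2 → Schema1. The join is lossless.

Yes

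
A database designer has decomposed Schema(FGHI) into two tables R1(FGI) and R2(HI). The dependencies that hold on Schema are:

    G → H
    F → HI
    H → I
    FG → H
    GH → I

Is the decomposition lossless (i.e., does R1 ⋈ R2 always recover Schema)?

Common attributes: R1 ∩ R2 = {I}.
No dependency enlarges {I}, so (I)⁺ = {I}.
The closure contains neither all of R1 = {FGI} nor all of R2 = {HI}, so the common attributes are not a superkey of either fragment. The join is lossy.

No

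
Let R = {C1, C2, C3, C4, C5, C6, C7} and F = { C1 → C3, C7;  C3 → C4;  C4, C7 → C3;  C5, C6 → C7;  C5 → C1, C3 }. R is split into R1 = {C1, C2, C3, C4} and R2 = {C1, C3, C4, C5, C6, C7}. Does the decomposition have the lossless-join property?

Common attributes: R1 ∩ R2 = {C1, C3, C4}.
Closure of {C1, C3, C4}: C1 → C3, C7 applies, adding C7. So (C1, C3, C4)⁺ = {C1, C3, C4, C7}.
The closure contains neither all of R1 = {C1, C2, C3, C4} nor all of R2 = {C1, C3, C4, C5, C6, C7}, so the common attributes are not a superkey of either fragment. The join is lossy.

No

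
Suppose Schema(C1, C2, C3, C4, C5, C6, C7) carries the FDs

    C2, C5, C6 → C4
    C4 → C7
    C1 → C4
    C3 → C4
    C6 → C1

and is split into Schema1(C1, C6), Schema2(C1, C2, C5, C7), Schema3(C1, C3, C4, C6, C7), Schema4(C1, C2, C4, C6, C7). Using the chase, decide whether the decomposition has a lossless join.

Chase test. Columns are C1, C2, C3, C4, C5, C6, C7; row i has aⱼ where attribute j ∈ Schemai, else bᵢⱼ.
Initial tableau (one row per fragment):
  row 1: a1 b12 b13 b14 b15 a6 b17
  row 2: a1 a2 b23 b24 a5 b26 a7
  row 3: a1 b32 a3 a4 b35 a6 a7
  row 4: a1 a2 b43 a4 b45 a6 a7
Rows 1 and 2 agree on C1; apply C1→C4 and equate their C4 entries.
Rows 1 and 3 agree on C1; apply C1→C4 and equate their C4 entries.
Rows 1 and 2 agree on C4; apply C4→C7 and equate their C7 entries.
No row becomes fully distinguished — the join is lossy.

No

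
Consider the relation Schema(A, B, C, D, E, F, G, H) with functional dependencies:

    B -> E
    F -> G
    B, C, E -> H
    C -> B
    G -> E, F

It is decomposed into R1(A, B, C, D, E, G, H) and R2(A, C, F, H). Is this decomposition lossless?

No

Common attributes: R1 ∩ R2 = {A, C, H}.
Closure of {A, C, H}: C → B applies, adding B; B → E applies, adding E. So (A, C, H)⁺ = {A, B, C, E, H}.
The closure contains neither all of R1 = {A, B, C, D, E, G, H} nor all of R2 = {A, C, F, H}, so the common attributes are not a superkey of either fragment. The join is lossy.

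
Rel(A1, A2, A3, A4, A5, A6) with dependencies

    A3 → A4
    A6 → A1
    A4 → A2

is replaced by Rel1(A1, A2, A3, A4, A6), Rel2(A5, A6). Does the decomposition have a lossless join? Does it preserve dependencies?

lossy but dependency-preserving

Lossless test: (A6)⁺ = {A1, A6}, which is a superkey of neither fragment — lossy.
Dependency preservation: every FD's attributes lie within a single fragment, so each can be enforced locally — preserved.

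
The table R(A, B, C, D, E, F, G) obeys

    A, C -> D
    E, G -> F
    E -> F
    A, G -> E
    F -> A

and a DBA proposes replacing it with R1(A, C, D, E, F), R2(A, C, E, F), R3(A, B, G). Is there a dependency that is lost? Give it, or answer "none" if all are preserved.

A, G -> E

Check A, G → E: no single fragment contains all of {A, E, G}, and the restricted closure of {A, G} across the fragments never reaches {E}.
A, C → D is preserved.
E, G → F is preserved.
E → F is preserved.
F → A is preserved.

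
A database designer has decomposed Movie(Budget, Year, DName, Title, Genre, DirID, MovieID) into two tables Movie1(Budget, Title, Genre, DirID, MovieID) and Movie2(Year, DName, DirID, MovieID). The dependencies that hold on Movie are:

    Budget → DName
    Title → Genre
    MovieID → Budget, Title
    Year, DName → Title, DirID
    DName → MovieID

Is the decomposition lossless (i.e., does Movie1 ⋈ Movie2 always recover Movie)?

Common attributes: Movie1 ∩ Movie2 = {DirID, MovieID}.
Closure of {DirID, MovieID}: MovieID → Budget, Title applies, adding Budget, Title; Budget → DName applies, adding DName; Title → Genre applies, adding Genre. So (DirID, MovieID)⁺ = {Budget, DName, Title, Genre, DirID, MovieID}.
This closure contains every attribute of Movie1, so Movie1 ∩ Movie2 → Movie1. The join is lossless.

Yes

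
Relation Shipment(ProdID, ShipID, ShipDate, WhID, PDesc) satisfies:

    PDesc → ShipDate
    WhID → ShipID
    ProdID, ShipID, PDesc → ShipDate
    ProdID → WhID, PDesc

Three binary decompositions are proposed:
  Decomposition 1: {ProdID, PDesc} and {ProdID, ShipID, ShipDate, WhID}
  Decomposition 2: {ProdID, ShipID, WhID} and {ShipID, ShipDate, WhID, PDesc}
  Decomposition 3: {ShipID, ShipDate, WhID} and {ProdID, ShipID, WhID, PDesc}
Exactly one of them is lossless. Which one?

Decomposition 1: common = {ProdID}, closure = {ProdID, ShipID, ShipDate, WhID, PDesc} → lossless.
Decomposition 2: common = {ShipID, WhID}, closure = {ShipID, WhID} → lossy.
Decomposition 3: common = {ShipID, WhID}, closure = {ShipID, WhID} → lossy.

Decomposition 1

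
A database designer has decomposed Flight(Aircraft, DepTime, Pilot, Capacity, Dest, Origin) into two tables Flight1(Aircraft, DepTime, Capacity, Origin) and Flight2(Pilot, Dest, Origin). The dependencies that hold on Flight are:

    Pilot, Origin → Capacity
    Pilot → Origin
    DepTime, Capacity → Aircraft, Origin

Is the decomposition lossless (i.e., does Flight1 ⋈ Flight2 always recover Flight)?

Common attributes: Flight1 ∩ Flight2 = {Origin}.
No dependency enlarges {Origin}, so (Origin)⁺ = {Origin}.
The closure contains neither all of Flight1 = {Aircraft, DepTime, Capacity, Origin} nor all of Flight2 = {Pilot, Dest, Origin}, so the common attributes are not a superkey of either fragment. The join is lossy.

No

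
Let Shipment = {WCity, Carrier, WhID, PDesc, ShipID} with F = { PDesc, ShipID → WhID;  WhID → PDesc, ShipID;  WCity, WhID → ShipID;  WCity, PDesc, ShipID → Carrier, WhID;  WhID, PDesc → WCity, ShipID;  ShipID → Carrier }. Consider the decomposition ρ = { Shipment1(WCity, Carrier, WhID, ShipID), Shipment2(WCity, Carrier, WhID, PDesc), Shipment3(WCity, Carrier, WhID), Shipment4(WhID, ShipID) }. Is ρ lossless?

Yes

Chase test. Columns are WCity, Carrier, WhID, PDesc, ShipID; row i has aⱼ where attribute j ∈ Shipmenti, else bᵢⱼ.
Initial tableau (one row per fragment):
  row 1: a1 a2 a3 b14 a5
  row 2: a1 a2 a3 a4 b25
  row 3: a1 a2 a3 b34 b35
  row 4: b41 b42 a3 b44 a5
Rows 1 and 2 agree on WhID; apply WhID→PDesc, ShipID and equate their PDesc, ShipID entries.
Rows 1 and 3 agree on WhID; apply WhID→PDesc, ShipID and equate their PDesc, ShipID entries.
Rows 1 and 4 agree on WhID; apply WhID→PDesc, ShipID and equate their PDesc, ShipID entries.
Rows 1 and 4 agree on WhID, PDesc; apply WhID, PDesc→WCity, ShipID and equate their WCity, ShipID entries.
Rows 1 and 4 agree on ShipID; apply ShipID→Carrier and equate their Carrier entries.
Row 1 is now all distinguished symbols — the join is lossless.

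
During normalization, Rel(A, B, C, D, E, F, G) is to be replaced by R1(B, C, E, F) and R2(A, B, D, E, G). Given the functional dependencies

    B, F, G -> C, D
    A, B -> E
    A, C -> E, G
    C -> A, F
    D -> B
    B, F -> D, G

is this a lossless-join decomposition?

Common attributes: R1 ∩ R2 = {B, E}.
No dependency enlarges {B, E}, so (B, E)⁺ = {B, E}.
The closure contains neither all of R1 = {B, C, E, F} nor all of R2 = {A, B, D, E, G}, so the common attributes are not a superkey of either fragment. The join is lossy.

No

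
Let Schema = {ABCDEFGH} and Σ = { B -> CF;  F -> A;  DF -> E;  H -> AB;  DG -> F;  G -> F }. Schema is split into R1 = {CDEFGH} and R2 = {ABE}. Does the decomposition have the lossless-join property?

No

Common attributes: R1 ∩ R2 = {E}.
No dependency enlarges {E}, so (E)⁺ = {E}.
The closure contains neither all of R1 = {CDEFGH} nor all of R2 = {ABE}, so the common attributes are not a superkey of either fragment. The join is lossy.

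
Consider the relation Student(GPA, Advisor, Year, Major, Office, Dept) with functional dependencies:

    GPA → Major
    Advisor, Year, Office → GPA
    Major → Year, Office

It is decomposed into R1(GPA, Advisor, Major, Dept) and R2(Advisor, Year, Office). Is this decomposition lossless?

Common attributes: R1 ∩ R2 = {Advisor}.
No dependency enlarges {Advisor}, so (Advisor)⁺ = {Advisor}.
The closure contains neither all of R1 = {GPA, Advisor, Major, Dept} nor all of R2 = {Advisor, Year, Office}, so the common attributes are not a superkey of either fragment. The join is lossy.

No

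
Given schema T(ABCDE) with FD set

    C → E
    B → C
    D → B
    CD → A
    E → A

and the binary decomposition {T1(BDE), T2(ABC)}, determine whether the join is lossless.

Common attributes: T1 ∩ T2 = {B}.
Closure of {B}: B → C applies, adding C; C → E applies, adding E; E → A applies, adding A. So (B)⁺ = {ABCE}.
This closure contains every attribute of T2, so T1 ∩ T2 → T2. The join is lossless.

Yes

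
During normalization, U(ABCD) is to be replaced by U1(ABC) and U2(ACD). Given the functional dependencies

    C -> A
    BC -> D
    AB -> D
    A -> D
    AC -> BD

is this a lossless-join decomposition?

Common attributes: U1 ∩ U2 = {AC}.
Closure of {AC}: A → D applies, adding D; AC → BD applies, adding B. So (AC)⁺ = {ABCD}.
This closure contains every attribute of U1, so U1 ∩ U2 → U1. The join is lossless.

Yes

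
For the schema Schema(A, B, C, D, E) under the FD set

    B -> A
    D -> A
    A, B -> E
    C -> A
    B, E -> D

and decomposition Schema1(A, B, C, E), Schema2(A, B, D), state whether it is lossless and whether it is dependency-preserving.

Lossless test: (A, B)⁺ = {A, B, D, E}, which contains all of one fragment — lossless.
Dependency preservation: B, E → D is not contained in any single fragment, but the restricted closure of its left-hand side across the fragments still reaches the right-hand side; the remaining FDs each lie inside some fragment. All dependencies are preserved.

lossless and dependency-preserving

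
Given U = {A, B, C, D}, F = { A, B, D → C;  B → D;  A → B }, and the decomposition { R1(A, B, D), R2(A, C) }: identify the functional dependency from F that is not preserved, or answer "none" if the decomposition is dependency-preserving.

A, B, D → C: restricted closure across fragments reaches C.
B → D lies within R1.
A → B lies within R1.
Every dependency is enforceable on the fragments, so the decomposition is dependency-preserving.

none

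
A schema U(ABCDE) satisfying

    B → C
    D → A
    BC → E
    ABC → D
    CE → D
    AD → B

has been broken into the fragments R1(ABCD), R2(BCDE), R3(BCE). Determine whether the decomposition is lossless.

Yes

Chase test. Columns are ABCDE; row i has aⱼ where attribute j ∈ Ri, else bᵢⱼ.
Initial tableau (one row per fragment):
  row 1: a1 a2 a3 a4 b15
  row 2: b21 a2 a3 a4 a5
  row 3: b31 a2 a3 b34 a5
Rows 1 and 2 agree on D; apply D→A and equate their A entries.
Rows 1 and 2 agree on BC; apply BC→E and equate their E entries.
Rows 1 and 3 agree on CE; apply CE→D and equate their D entries.
Rows 1 and 3 agree on D; apply D→A and equate their A entries.
Row 1 is now all distinguished symbols — the join is lossless.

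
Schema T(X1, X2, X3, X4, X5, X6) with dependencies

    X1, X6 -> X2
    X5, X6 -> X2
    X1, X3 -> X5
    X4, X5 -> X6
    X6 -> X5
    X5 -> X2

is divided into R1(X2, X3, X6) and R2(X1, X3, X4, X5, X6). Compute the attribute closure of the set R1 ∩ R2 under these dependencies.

R1 ∩ R2 = {X3, X6}.
X6 → X5 applies, adding X5
X5 → X2 applies, adding X2
Closure: {X2, X3, X5, X6}.

X2, X3, X5, X6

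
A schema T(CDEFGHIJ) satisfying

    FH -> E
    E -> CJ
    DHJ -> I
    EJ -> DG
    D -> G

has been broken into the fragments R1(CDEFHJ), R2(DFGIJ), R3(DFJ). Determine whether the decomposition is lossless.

No

Chase test. Columns are CDEFGHIJ; row i has aⱼ where attribute j ∈ Ri, else bᵢⱼ.
Initial tableau (one row per fragment):
  row 1: a1 a2 a3 a4 b15 a6 b17 a8
  row 2: b21 a2 b23 a4 a5 b26 a7 a8
  row 3: b31 a2 b33 a4 b35 b36 b37 a8
Rows 1 and 2 agree on D; apply D→G and equate their G entries.
Rows 1 and 3 agree on D; apply D→G and equate their G entries.
No row becomes fully distinguished — the join is lossy.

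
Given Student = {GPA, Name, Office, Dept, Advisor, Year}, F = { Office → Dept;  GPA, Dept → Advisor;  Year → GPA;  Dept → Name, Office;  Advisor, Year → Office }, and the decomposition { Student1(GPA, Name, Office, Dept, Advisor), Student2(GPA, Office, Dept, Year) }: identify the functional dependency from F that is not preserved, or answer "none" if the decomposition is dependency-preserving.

Advisor, Year → Office

Check Advisor, Year → Office: no single fragment contains all of {Office, Advisor, Year}, and the restricted closure of {Advisor, Year} across the fragments never reaches {Office}.
Office → Dept is preserved.
GPA, Dept → Advisor is preserved.
Year → GPA is preserved.
Dept → Name, Office is preserved.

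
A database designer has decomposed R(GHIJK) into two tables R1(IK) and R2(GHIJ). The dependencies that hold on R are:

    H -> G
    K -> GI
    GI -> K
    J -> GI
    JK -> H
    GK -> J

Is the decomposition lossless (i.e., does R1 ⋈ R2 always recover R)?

No

Common attributes: R1 ∩ R2 = {I}.
No dependency enlarges {I}, so (I)⁺ = {I}.
The closure contains neither all of R1 = {IK} nor all of R2 = {GHIJ}, so the common attributes are not a superkey of either fragment. The join is lossy.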